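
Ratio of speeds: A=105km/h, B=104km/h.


Ratio = 105:104
GCD = 1
Simplified = 105:104
Time ratio (same distance) = 104:105
Speed ratio = 105:104

105:104


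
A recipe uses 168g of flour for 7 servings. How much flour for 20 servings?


Direct proportion: y/x = constant
k = 168/7 = 24.0000
y₂ = k × 20 = 168 × 20 / 7 = 3360/7
= 480.00

480.00


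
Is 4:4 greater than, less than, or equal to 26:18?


4/4 = 1.0000
26/18 = 1.4444
1.0000 < 1.4444, so 4:4 is less
= less than

less than


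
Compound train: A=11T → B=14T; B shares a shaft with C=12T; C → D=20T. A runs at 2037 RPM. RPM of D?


Stage 1: RPM_B = RPM_A × t_A/t_B = 2037 × 11/14 = 22407/14 = 1600.50
B and C share a shaft → RPM_C = RPM_B
Stage 2: RPM_D = RPM_C × t_C/t_D = RPM_A × (t_A×t_C)/(t_B×t_D)
Overall ratio = (11×12)/(14×20) = 132/280
RPM_D = 2037 × 132/280 = 268884/280
= 960.30 RPM

960.30 RPM


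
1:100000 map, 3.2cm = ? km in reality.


Real distance = map distance × scale
= 3.2cm × 100000
= 320000 cm = 3200.0 m
= 3.200 km

3.200 km


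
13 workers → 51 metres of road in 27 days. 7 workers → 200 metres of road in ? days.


Days ∝ work / workers, so d₂ = d₁ × (m₁/m₂) × (w₂/w₁)
Workers factor (inverse): 13/7 ≈ 1.8571
Work factor (direct): 200/51 ≈ 3.9216
d₂ = 27 × 13/7 × 200/51 = (27 × 13 × 200) / (7 × 51) = 70200/357
≈ 196.64 days

196.64 days


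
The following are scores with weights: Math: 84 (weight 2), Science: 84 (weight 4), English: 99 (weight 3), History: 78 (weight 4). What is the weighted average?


Numerator = 84×2 + 84×4 + 99×3 + 78×4
= 168 + 336 + 297 + 312
= 1113
Total weight = 13
Weighted avg = 1113/13
= 85.62

85.62


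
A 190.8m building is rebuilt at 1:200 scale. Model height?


Model size = real / scale
= 190.8 / 200
= 0.9540 m

0.9540 m


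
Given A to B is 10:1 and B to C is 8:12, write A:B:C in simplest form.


Match B: multiply A:B by 8 → 80:8
Multiply B:C by 1 → 8:12
Combined: 80:8:12
GCD = 4
= 20:2:3

20:2:3


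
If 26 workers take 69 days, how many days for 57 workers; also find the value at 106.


Inverse proportion: x × y = constant
k = 26 × 69 = 1794
At x=57: k/57 = 31.47
At x=106: k/106 = 16.92
= 31.47 and 16.92

31.47 and 16.92


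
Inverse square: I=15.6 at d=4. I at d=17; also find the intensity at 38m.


I₁d₁² = I₂d₂²
I at 17m = 15.6 × (4/17)² = 15.6 × 16/289 = 249.6/289 ≈ 0.8637
I at 38m = 15.6 × (4/38)² = 15.6 × 16/1444 = 249.6/1444 ≈ 0.1729
= 0.8637 and 0.1729

0.8637 and 0.1729


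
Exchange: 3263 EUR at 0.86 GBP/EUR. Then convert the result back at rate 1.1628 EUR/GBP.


Amount × rate = 3263 × 0.86 = 2806.18 GBP
Round-trip: 2806.18 × 1.1628 = 3263.03 EUR
= 2806.18 GBP, then 3263.03 EUR

2806.18 GBP, then 3263.03 EUR


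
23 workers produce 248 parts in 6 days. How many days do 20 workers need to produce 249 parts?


Days ∝ work / workers, so d₂ = d₁ × (m₁/m₂) × (w₂/w₁)
Workers factor (inverse): 23/20 = 1.1500
Work factor (direct): 249/248 ≈ 1.0040
d₂ = 6 × 23/20 × 249/248 = (6 × 23 × 249) / (20 × 248) = 34362/4960
≈ 6.93 days

6.93 days


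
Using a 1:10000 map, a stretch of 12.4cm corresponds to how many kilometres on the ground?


Real distance = map distance × scale
= 12.4cm × 10000
= 124000 cm = 1240.0 m
= 1.240 km

1.240 km


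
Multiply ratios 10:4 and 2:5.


Compound ratio = (10×2) : (4×5)
= 20:20
GCD = 20
= 1:1

1:1


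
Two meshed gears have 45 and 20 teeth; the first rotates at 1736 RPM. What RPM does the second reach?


Gear ratio = 45:20 = 9:4
RPM_B = RPM_A × (teeth_A / teeth_B)
= 1736 × (45/20)
= 3906.0 RPM

3906.0 RPM


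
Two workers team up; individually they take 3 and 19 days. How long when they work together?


Rate of A = 1/3 per day
Rate of B = 1/19 per day
Combined rate = 1/3 + 1/19 = 22/57 ≈ 0.3860 per day
Days = 1 / combined rate = 57/22
≈ 2.59 days

2.59 days


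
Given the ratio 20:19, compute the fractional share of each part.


Total parts = 20 + 19 = 39
First part: 20/39 = 20/39
Second part: 19/39 = 19/39
= 20/39 and 19/39

20/39 and 19/39


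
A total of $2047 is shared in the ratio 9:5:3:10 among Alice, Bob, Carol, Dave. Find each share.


Total parts = 9 + 5 + 3 + 10 = 27
Alice: 2047 × 9/27 = 682.33
Bob: 2047 × 5/27 = 379.07
Carol: 2047 × 3/27 = 227.44
Dave: 2047 × 10/27 = 758.15
= Alice: $682.33, Bob: $379.07, Carol: $227.44, Dave: $758.15

Alice: $682.33, Bob: $379.07, Carol: $227.44, Dave: $758.15


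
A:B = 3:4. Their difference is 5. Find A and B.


Let A = 3k, B = 4k.
4k - 3k = 5
1k = 5 → k = 5/1 = 5
A = 3×5 = 15, B = 4×5 = 20
= A = 15, B = 20

A = 15, B = 20


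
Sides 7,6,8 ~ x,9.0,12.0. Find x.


Scale factor = 9.0/6 = 1.5
Missing side = 7 × 1.5
= 10.5

10.5


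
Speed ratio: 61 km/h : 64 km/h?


Ratio = 61:64
GCD = 1
Simplified = 61:64
Time ratio (same distance) = 64:61
Speed ratio = 61:64

61:64


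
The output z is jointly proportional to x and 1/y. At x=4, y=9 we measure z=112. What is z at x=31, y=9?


z = k·x/y
Solve for k using the known point: k = z·y/x = 112×9/4 = 1008/4 = 252.0000
Now evaluate at x=31, y=9:
z = k × 31 / 9 = (1008 × 31) / (4 × 9) = 31248/36
= 868.0000

868.0000


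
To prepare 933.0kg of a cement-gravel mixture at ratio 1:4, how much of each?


Total parts = 1 + 4 = 5
cement: 933.0 × 1/5 = 186.6kg
gravel: 933.0 × 4/5 = 746.4kg
= 186.6kg and 746.4kg

186.6kg and 746.4kg


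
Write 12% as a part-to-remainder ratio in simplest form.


12% means 12 parts out of 100; remainder = 88
Part : remainder = 12:88
GCD = 4
= 3:22

3:22


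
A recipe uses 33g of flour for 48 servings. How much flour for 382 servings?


Direct proportion: y/x = constant
k = 33/48 = 0.6875
y₂ = k × 382 = 33 × 382 / 48 = 12606/48
≈ 262.63

262.63


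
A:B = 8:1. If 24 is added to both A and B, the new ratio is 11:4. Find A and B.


Let A = 8k, B = 1k.
(8k + 24) / (1k + 24) = 11/4
Cross-multiply: 4(8k + 24) = 11(1k + 24)
32k + 96 = 11k + 264
32k - 11k = 264 - 96
21k = 168
k = 168/21 = 8
A = 8×8 = 64, B = 1×8 = 8
= A = 64, B = 8

A = 64, B = 8


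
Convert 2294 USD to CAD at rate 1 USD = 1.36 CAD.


Amount × rate = 2294 × 1.36
= 3119.84 CAD

3119.84 CAD


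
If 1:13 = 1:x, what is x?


Cross multiply: 1 × x = 13 × 1
1x = 13
x = 13 / 1
= 13.00

13.00


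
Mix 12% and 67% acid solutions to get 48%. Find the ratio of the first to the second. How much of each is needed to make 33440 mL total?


Let x parts of 12% mix with y parts of 67%.
12x + 67y = 48(x + y)
12x + 67y = 48x + 48y
x(12 - 48) = y(48 - 67)
x/y = (67 - 48)/(48 - 12) = 19/36
Simplify: 19:36
Total parts = 55; one part = 33440/55 = 608.00 mL
12% solution: 19×608.00 = 11552.00 mL
67% solution: 36×608.00 = 21888.00 mL
= ratio 19:36; 11552.00 mL and 21888.00 mL

ratio 19:36; 11552.00 mL and 21888.00 mL


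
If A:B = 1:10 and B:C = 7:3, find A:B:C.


Match B: multiply A:B by 7 → 7:70
Multiply B:C by 10 → 70:30
Combined: 7:70:30
GCD = 1
= 7:70:30

7:70:30


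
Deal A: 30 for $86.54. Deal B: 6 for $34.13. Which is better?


Deal A: $86.54/30 = $2.8847/unit
Deal B: $34.13/6 = $5.6883/unit
A is cheaper per unit
= Deal A

Deal A


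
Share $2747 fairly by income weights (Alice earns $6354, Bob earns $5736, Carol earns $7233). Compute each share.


Total income = 6354 + 5736 + 7233 = $19323
Alice: $2747 × 6354/19323 = $903.30
Bob: $2747 × 5736/19323 = $815.44
Carol: $2747 × 7233/19323 = $1028.26
= Alice: $903.30, Bob: $815.44, Carol: $1028.26

Alice: $903.30, Bob: $815.44, Carol: $1028.26


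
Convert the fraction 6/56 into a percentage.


Percentage = (part / whole) × 100
= (6 / 56) × 100
≈ 10.71%

10.71%


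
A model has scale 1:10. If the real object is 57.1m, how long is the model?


Model size = real / scale
= 57.1 / 10
= 5.7100 m

5.7100 m


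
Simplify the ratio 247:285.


GCD(247, 285) = 19
247/19 : 285/19
= 13:15

13:15


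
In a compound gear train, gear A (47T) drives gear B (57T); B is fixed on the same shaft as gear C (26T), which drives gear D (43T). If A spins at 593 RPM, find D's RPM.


Stage 1: RPM_B = RPM_A × t_A/t_B = 593 × 47/57 = 27871/57 ≈ 488.96
B and C share a shaft → RPM_C = RPM_B
Stage 2: RPM_D = RPM_C × t_C/t_D = RPM_A × (t_A×t_C)/(t_B×t_D)
Overall ratio = (47×26)/(57×43) = 1222/2451
RPM_D = 593 × 1222/2451 = 724646/2451
≈ 295.65 RPM

295.65 RPM


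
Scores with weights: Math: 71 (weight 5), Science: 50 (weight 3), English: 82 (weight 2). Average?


Numerator = 71×5 + 50×3 + 82×2
= 355 + 150 + 164
= 669
Total weight = 10
Weighted avg = 669/10
= 66.90

66.90


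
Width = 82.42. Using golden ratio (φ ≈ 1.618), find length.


φ = (1 + √5) / 2 ≈ 1.618
Length = width × φ = 82.42 × 1.618 = 133.35556
≈ 133.36

133.36


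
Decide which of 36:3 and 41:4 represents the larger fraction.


36/3 = 12.0000
41/4 = 10.2500
12.0000 > 10.2500, so 36:3 is greater
= 36:3

36:3


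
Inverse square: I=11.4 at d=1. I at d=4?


I₁d₁² = I₂d₂²
I₂ = I₁ × (d₁/d₂)²
= 11.4 × (1/4)²
= 11.4 × 1/16
= 11.4/16
= 0.7125

0.7125


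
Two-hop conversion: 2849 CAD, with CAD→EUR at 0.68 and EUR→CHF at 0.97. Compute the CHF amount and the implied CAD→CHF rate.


Step 1: 2849 CAD × 0.68 = 1937.32 EUR
Step 2: 1937.32 EUR × 0.97 = 1879.20 CHF
Implied rate CAD→CHF = 0.68 × 0.97 = 0.6596
= 1879.20 CHF; implied rate 0.6596 CHF/CAD

1879.20 CHF; implied rate 0.6596 CHF/CAD


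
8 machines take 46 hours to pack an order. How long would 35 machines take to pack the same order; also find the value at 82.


Inverse proportion: x × y = constant
k = 8 × 46 = 368
At x=35: k/35 = 10.51
At x=82: k/82 = 4.49
= 10.51 and 4.49

10.51 and 4.49


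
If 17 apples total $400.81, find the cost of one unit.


Unit rate = total / quantity
= 400.81 / 17
= $23.58 per unit

$23.58 per unit


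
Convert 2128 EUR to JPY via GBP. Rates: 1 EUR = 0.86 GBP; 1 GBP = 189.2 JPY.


Step 1: 2128 EUR × 0.86 = 1830.08 GBP
Step 2: 1830.08 GBP × 189.2 = 346251.14 JPY
Implied rate EUR→JPY = 0.86 × 189.2 = 162.7120
= 346251.14 JPY

346251.14 JPY


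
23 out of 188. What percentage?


Percentage = (part / whole) × 100
= (23 / 188) × 100
≈ 12.23%

12.23%


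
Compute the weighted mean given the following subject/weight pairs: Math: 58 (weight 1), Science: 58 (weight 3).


Numerator = 58×1 + 58×3
= 58 + 174
= 232
Total weight = 4
Weighted avg = 232/4
= 58.00

58.00


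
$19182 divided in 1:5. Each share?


Total parts = 1 + 5 = 6
Part 1: 19182 × 1/6 = 3197.00
Part 2: 19182 × 5/6 = 15985.00
= Part 1: $3197.00, Part 2: $15985.00

Part 1: $3197.00, Part 2: $15985.00


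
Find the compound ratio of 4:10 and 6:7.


Compound ratio = (4×6) : (10×7)
= 24:70
GCD = 2
= 12:35

12:35


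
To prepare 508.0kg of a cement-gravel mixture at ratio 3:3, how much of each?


Total parts = 3 + 3 = 6
cement: 508.0 × 3/6 = 254.0kg
gravel: 508.0 × 3/6 = 254.0kg
= 254.0kg and 254.0kg

254.0kg and 254.0kg


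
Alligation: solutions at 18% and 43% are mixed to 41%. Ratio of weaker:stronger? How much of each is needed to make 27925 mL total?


Let x parts of 18% mix with y parts of 43%.
18x + 43y = 41(x + y)
18x + 43y = 41x + 41y
x(18 - 41) = y(41 - 43)
x/y = (43 - 41)/(41 - 18) = 2/23
Simplify: 2:23
Total parts = 25; one part = 27925/25 = 1117.00 mL
18% solution: 2×1117.00 = 2234.00 mL
43% solution: 23×1117.00 = 25691.00 mL
= ratio 2:23; 2234.00 mL and 25691.00 mL

ratio 2:23; 2234.00 mL and 25691.00 mL


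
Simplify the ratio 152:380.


GCD(152, 380) = 76
152/76 : 380/76
= 2:5

2:5


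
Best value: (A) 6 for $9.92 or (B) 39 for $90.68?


Deal A: $9.92/6 = $1.6533/unit
Deal B: $90.68/39 = $2.3251/unit
A is cheaper per unit
= Deal A

Deal A


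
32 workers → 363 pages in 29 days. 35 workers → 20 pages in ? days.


Days ∝ work / workers, so d₂ = d₁ × (m₁/m₂) × (w₂/w₁)
Workers factor (inverse): 32/35 ≈ 0.9143
Work factor (direct): 20/363 ≈ 0.0551
d₂ = 29 × 32/35 × 20/363 = (29 × 32 × 20) / (35 × 363) = 18560/12705
≈ 1.46 days

1.46 days


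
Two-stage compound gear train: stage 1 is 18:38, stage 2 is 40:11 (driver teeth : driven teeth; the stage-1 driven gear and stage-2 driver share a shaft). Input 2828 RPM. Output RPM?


Stage 1: RPM_B = RPM_A × t_A/t_B = 2828 × 18/38 = 50904/38 ≈ 1339.58
B and C share a shaft → RPM_C = RPM_B
Stage 2: RPM_D = RPM_C × t_C/t_D = RPM_A × (t_A×t_C)/(t_B×t_D)
Overall ratio = (18×40)/(38×11) = 720/418
RPM_D = 2828 × 720/418 = 2036160/418
≈ 4871.20 RPM

4871.20 RPM


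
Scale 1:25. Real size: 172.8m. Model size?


Model size = real / scale
= 172.8 / 25
= 6.9120 m

6.9120 m


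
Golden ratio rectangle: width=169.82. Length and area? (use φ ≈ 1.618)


φ = (1 + √5) / 2 ≈ 1.618
Length = width × φ = 169.82 × 1.618 = 274.76876
≈ 274.77
Area = width × length = 169.82 × 274.76876 = 46661.2308232 ≈ 46661.23
= Length: 274.77, Area: 46661.23

Length: 274.77, Area: 46661.23


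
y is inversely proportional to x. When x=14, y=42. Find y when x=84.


Inverse proportion: x × y = constant
k = 14 × 42 = 588
y₂ = k / 84 = 588 / 84
= 7.00

7.00


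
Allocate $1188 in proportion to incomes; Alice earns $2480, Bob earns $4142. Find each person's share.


Total income = 2480 + 4142 = $6622
Alice: $1188 × 2480/6622 = $444.92
Bob: $1188 × 4142/6622 = $743.08
= Alice: $444.92, Bob: $743.08

Alice: $444.92, Bob: $743.08


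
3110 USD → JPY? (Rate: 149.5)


Amount × rate = 3110 × 149.5
= 464945.00 JPY

464945.00 JPY


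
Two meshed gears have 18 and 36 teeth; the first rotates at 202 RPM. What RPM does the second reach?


Gear ratio = 18:36 = 1:2
RPM_B = RPM_A × (teeth_A / teeth_B)
= 202 × (18/36)
= 101.0 RPM

101.0 RPM


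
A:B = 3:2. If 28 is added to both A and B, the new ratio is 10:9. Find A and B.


Let A = 3k, B = 2k.
(3k + 28) / (2k + 28) = 10/9
Cross-multiply: 9(3k + 28) = 10(2k + 28)
27k + 252 = 20k + 280
27k - 20k = 280 - 252
7k = 28
k = 28/7 = 4
A = 3×4 = 12, B = 2×4 = 8
= A = 12, B = 8

A = 12, B = 8


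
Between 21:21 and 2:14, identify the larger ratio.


21/21 = 1.0000
2/14 = 0.1429
1.0000 > 0.1429, so 21:21 is greater
= 21:21

21:21


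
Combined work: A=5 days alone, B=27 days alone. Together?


Rate of A = 1/5 per day
Rate of B = 1/27 per day
Combined rate = 1/5 + 1/27 = 32/135 ≈ 0.2370 per day
Days = 1 / combined rate = 135/32
≈ 4.22 days

4.22 days


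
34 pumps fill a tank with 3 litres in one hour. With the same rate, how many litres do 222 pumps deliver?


Direct proportion: y/x = constant
k = 3/34 ≈ 0.0882
y₂ = k × 222 = 3 × 222 / 34 = 666/34
≈ 19.59

19.59


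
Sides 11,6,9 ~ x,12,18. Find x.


Scale factor = 12/6 = 2
Missing side = 11 × 2
= 22.0

22.0


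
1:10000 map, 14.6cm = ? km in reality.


Real distance = map distance × scale
= 14.6cm × 10000
= 146000 cm = 1460.0 m
= 1.460 km

1.460 km


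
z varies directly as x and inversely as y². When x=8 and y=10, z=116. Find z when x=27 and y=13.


z = k·x/y²
Solve for k using the known point: k = z·y²/x = 116×100/8 = 11600/8 = 1450.0000
Now evaluate at x=27, y=13:
z = k × 27 / 169 = (11600 × 27) / (8 × 169) = 313200/1352
≈ 231.6568

231.6568


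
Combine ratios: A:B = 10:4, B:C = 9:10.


Match B: multiply A:B by 9 → 90:36
Multiply B:C by 4 → 36:40
Combined: 90:36:40
GCD = 2
= 45:18:20

45:18:20


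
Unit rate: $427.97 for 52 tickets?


Unit rate = total / quantity
= 427.97 / 52
= $8.23 per unit

$8.23 per unit


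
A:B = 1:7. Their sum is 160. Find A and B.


Let A = 1k, B = 7k.
1k + 7k = 160
8k = 160 → k = 160/8 = 20
A = 1×20 = 20, B = 7×20 = 140
= A = 20, B = 140

A = 20, B = 140


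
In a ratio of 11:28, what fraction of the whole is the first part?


Total parts = 11 + 28 = 39
First part: 11/39 = 11/39
= 11/39

11/39


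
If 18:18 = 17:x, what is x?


Cross multiply: 18 × x = 18 × 17
18x = 306
x = 306 / 18
= 17.00

17.00


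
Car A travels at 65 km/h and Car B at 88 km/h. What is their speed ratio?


Ratio = 65:88
GCD = 1
Simplified = 65:88
Time ratio (same distance) = 88:65
Speed ratio = 65:88

65:88


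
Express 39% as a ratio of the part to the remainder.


39% means 39 parts out of 100; remainder = 61
Part : remainder = 39:61
GCD = 1
= 39:61

39:61


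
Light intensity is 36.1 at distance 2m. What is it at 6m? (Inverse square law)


I₁d₁² = I₂d₂²
I₂ = I₁ × (d₁/d₂)²
= 36.1 × (2/6)²
= 36.1 × 4/36
= 144.4/36
≈ 4.0111

4.0111


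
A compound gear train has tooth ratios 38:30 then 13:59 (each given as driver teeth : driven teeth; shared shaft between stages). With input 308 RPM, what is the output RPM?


Stage 1: RPM_B = RPM_A × t_A/t_B = 308 × 38/30 = 11704/30 ≈ 390.13
B and C share a shaft → RPM_C = RPM_B
Stage 2: RPM_D = RPM_C × t_C/t_D = RPM_A × (t_A×t_C)/(t_B×t_D)
Overall ratio = (38×13)/(30×59) = 494/1770
RPM_D = 308 × 494/1770 = 152152/1770
≈ 85.96 RPM

85.96 RPM


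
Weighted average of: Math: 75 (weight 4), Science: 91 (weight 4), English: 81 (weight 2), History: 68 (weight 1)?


Numerator = 75×4 + 91×4 + 81×2 + 68×1
= 300 + 364 + 162 + 68
= 894
Total weight = 11
Weighted avg = 894/11
= 81.27

81.27


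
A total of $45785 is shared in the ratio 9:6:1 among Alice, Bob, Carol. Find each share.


Total parts = 9 + 6 + 1 = 16
Alice: 45785 × 9/16 = 25754.06
Bob: 45785 × 6/16 = 17169.38
Carol: 45785 × 1/16 = 2861.56
= Alice: $25754.06, Bob: $17169.38, Carol: $2861.56

Alice: $25754.06, Bob: $17169.38, Carol: $2861.56


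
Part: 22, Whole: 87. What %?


Percentage = (part / whole) × 100
= (22 / 87) × 100
≈ 25.29%

25.29%


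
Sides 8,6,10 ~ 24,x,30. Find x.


Scale factor = 24/8 = 3
Missing side = 6 × 3
= 18.0

18.0


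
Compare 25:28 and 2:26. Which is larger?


25/28 = 0.8929
2/26 = 0.0769
0.8929 > 0.0769, so 25:28 is greater
= 25:28

25:28


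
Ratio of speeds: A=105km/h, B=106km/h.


Ratio = 105:106
GCD = 1
Simplified = 105:106
Time ratio (same distance) = 106:105
Speed ratio = 105:106

105:106


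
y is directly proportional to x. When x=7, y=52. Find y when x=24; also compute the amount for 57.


Direct proportion: y/x = constant
k = 52/7 ≈ 7.4286
y at x=24: k × 24 = 52 × 24 / 7 = 1248/7 ≈ 178.29
y at x=57: k × 57 = 52 × 57 / 7 = 2964/7 ≈ 423.43
= 178.29 and 423.43

178.29 and 423.43


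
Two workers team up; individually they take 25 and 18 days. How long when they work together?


Rate of A = 1/25 per day
Rate of B = 1/18 per day
Combined rate = 1/25 + 1/18 = 43/450 ≈ 0.0956 per day
Days = 1 / combined rate = 450/43
≈ 10.47 days

10.47 days


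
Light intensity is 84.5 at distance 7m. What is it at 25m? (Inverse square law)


I₁d₁² = I₂d₂²
I₂ = I₁ × (d₁/d₂)²
= 84.5 × (7/25)²
= 84.5 × 49/625
= 4140.5/625
= 6.6248

6.6248


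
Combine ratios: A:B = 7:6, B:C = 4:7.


Match B: multiply A:B by 4 → 28:24
Multiply B:C by 6 → 24:42
Combined: 28:24:42
GCD = 2
= 14:12:21

14:12:21


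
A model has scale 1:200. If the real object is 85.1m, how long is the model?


Model size = real / scale
= 85.1 / 200
= 0.4255 m

0.4255 m


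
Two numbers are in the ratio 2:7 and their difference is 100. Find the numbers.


Let A = 2k, B = 7k.
7k - 2k = 100
5k = 100 → k = 100/5 = 20
A = 2×20 = 40, B = 7×20 = 140
= A = 40, B = 140

A = 40, B = 140


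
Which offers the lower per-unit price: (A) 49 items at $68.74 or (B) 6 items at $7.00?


Deal A: $68.74/49 = $1.4029/unit
Deal B: $7.00/6 = $1.1667/unit
B is cheaper per unit
= Deal B

Deal B


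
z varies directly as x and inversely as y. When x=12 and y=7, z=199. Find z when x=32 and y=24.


z = k·x/y
Solve for k using the known point: k = z·y/x = 199×7/12 = 1393/12 ≈ 116.0833
Now evaluate at x=32, y=24:
z = k × 32 / 24 = (1393 × 32) / (12 × 24) = 44576/288
≈ 154.7778

154.7778


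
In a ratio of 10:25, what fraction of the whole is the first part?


Total parts = 10 + 25 = 35
First part: 10/35 = 2/7
= 2/7

2/7


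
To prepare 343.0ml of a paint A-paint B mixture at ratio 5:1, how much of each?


Total parts = 5 + 1 = 6
paint A: 343.0 × 5/6 = 285.8ml
paint B: 343.0 × 1/6 = 57.2ml
= 285.8ml and 57.2ml

285.8ml and 57.2ml


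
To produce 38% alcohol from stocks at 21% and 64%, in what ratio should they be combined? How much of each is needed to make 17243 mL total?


Let x parts of 21% mix with y parts of 64%.
21x + 64y = 38(x + y)
21x + 64y = 38x + 38y
x(21 - 38) = y(38 - 64)
x/y = (64 - 38)/(38 - 21) = 26/17
Simplify: 26:17
Total parts = 43; one part = 17243/43 = 401.00 mL
21% solution: 26×401.00 = 10426.00 mL
64% solution: 17×401.00 = 6817.00 mL
= ratio 26:17; 10426.00 mL and 6817.00 mL

ratio 26:17; 10426.00 mL and 6817.00 mL


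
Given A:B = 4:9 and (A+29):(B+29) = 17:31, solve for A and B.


Let A = 4k, B = 9k.
(4k + 29) / (9k + 29) = 17/31
Cross-multiply: 31(4k + 29) = 17(9k + 29)
124k + 899 = 153k + 493
124k - 153k = 493 - 899
-29k = -406
k = -406/-29 = 14
A = 4×14 = 56, B = 9×14 = 126
= A = 56, B = 126

A = 56, B = 126


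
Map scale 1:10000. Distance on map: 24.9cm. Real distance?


Real distance = map distance × scale
= 24.9cm × 10000
= 249000 cm = 2490.0 m
= 2.490 km

2.490 km


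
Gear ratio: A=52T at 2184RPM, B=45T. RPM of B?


Gear ratio = 52:45 = 52:45
RPM_B = RPM_A × (teeth_A / teeth_B)
= 2184 × (52/45)
= 2523.7 RPM

2523.7 RPM


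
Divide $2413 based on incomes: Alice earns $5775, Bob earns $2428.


Total income = 5775 + 2428 = $8203
Alice: $2413 × 5775/8203 = $1698.78
Bob: $2413 × 2428/8203 = $714.22
= Alice: $1698.78, Bob: $714.22

Alice: $1698.78, Bob: $714.22


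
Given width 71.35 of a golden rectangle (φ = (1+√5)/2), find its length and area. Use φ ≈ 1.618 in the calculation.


φ = (1 + √5) / 2 ≈ 1.618
Length = width × φ = 71.35 × 1.618 = 115.4443
≈ 115.44
Area = width × length = 71.35 × 115.4443 = 8236.950805 ≈ 8236.95
= Length: 115.44, Area: 8236.95

Length: 115.44, Area: 8236.95


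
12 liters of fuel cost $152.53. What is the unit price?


Unit rate = total / quantity
= 152.53 / 12
= $12.71 per unit

$12.71 per unit


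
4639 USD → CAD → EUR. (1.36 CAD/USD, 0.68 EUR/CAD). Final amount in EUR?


Step 1: 4639 USD × 1.36 = 6309.04 CAD
Step 2: 6309.04 CAD × 0.68 = 4290.15 EUR
Implied rate USD→EUR = 1.36 × 0.68 = 0.9248
= 4290.15 EUR

4290.15 EUR


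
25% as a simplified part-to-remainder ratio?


25% means 25 parts out of 100; remainder = 75
Part : remainder = 25:75
GCD = 25
= 1:3

1:3


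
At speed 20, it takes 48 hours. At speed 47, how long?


Inverse proportion: x × y = constant
k = 20 × 48 = 960
y₂ = k / 47 = 960 / 47
= 20.43

20.43


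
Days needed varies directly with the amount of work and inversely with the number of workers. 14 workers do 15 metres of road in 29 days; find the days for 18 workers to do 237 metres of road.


Days ∝ work / workers, so d₂ = d₁ × (m₁/m₂) × (w₂/w₁)
Workers factor (inverse): 14/18 ≈ 0.7778
Work factor (direct): 237/15 = 15.8000
d₂ = 29 × 14/18 × 237/15 = (29 × 14 × 237) / (18 × 15) = 96222/270
≈ 356.38 days

356.38 days


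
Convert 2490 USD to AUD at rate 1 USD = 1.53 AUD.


Amount × rate = 2490 × 1.53
= 3809.70 AUD

3809.70 AUD


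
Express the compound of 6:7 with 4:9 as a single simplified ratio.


Compound ratio = (6×4) : (7×9)
= 24:63
GCD = 3
= 8:21

8:21


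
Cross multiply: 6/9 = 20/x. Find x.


Cross multiply: 6 × x = 9 × 20
6x = 180
x = 180 / 6
= 30.00

30.00


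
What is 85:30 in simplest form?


GCD(85, 30) = 5
85/5 : 30/5
= 17:6

17:6


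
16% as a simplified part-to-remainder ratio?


16% means 16 parts out of 100; remainder = 84
Part : remainder = 16:84
GCD = 4
= 4:21

4:21


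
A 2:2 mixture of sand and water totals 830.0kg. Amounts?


Total parts = 2 + 2 = 4
sand: 830.0 × 2/4 = 415.0kg
water: 830.0 × 2/4 = 415.0kg
= 415.0kg and 415.0kg

415.0kg and 415.0kg


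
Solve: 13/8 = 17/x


Cross multiply: 13 × x = 8 × 17
13x = 136
x = 136 / 13
= 10.46

10.46


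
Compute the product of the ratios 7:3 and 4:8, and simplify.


Compound ratio = (7×4) : (3×8)
= 28:24
GCD = 4
= 7:6

7:6


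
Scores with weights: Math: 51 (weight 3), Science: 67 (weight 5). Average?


Numerator = 51×3 + 67×5
= 153 + 335
= 488
Total weight = 8
Weighted avg = 488/8
= 61.00

61.00


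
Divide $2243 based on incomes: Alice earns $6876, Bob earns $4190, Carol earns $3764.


Total income = 6876 + 4190 + 3764 = $14830
Alice: $2243 × 6876/14830 = $1039.98
Bob: $2243 × 4190/14830 = $633.73
Carol: $2243 × 3764/14830 = $569.30
= Alice: $1039.98, Bob: $633.73, Carol: $569.30

Alice: $1039.98, Bob: $633.73, Carol: $569.30


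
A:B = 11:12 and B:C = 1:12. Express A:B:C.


Match B: multiply A:B by 1 → 11:12
Multiply B:C by 12 → 12:144
Combined: 11:12:144
GCD = 1
= 11:12:144

11:12:144


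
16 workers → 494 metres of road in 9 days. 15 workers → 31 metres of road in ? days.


Days ∝ work / workers, so d₂ = d₁ × (m₁/m₂) × (w₂/w₁)
Workers factor (inverse): 16/15 ≈ 1.0667
Work factor (direct): 31/494 ≈ 0.0628
d₂ = 9 × 16/15 × 31/494 = (9 × 16 × 31) / (15 × 494) = 4464/7410
≈ 0.60 days

0.60 days


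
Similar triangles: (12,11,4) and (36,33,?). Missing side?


Scale factor = 36/12 = 3
Missing side = 4 × 3
= 12.0

12.0


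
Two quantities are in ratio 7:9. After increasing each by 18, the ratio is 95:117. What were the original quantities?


Let A = 7k, B = 9k.
(7k + 18) / (9k + 18) = 95/117
Cross-multiply: 117(7k + 18) = 95(9k + 18)
819k + 2106 = 855k + 1710
819k - 855k = 1710 - 2106
-36k = -396
k = -396/-36 = 11
A = 7×11 = 77, B = 9×11 = 99
= A = 77, B = 99

A = 77, B = 99


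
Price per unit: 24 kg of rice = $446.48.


Unit rate = total / quantity
= 446.48 / 24
= $18.60 per unit

$18.60 per unit


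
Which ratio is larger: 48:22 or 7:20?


48/22 = 2.1818
7/20 = 0.3500
2.1818 > 0.3500, so 48:22 is greater
= 48:22

48:22


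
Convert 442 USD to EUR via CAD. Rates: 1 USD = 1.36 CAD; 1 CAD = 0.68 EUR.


Step 1: 442 USD × 1.36 = 601.12 CAD
Step 2: 601.12 CAD × 0.68 = 408.76 EUR
Implied rate USD→EUR = 1.36 × 0.68 = 0.9248
= 408.76 EUR

408.76 EUR


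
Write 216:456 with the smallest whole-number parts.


GCD(216, 456) = 24
216/24 : 456/24
= 9:19

9:19


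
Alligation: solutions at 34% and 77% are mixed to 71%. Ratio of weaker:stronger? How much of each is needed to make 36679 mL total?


Let x parts of 34% mix with y parts of 77%.
34x + 77y = 71(x + y)
34x + 77y = 71x + 71y
x(34 - 71) = y(71 - 77)
x/y = (77 - 71)/(71 - 34) = 6/37
Simplify: 6:37
Total parts = 43; one part = 36679/43 = 853.00 mL
34% solution: 6×853.00 = 5118.00 mL
77% solution: 37×853.00 = 31561.00 mL
= ratio 6:37; 5118.00 mL and 31561.00 mL

ratio 6:37; 5118.00 mL and 31561.00 mL


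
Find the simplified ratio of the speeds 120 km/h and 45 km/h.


Ratio = 120:45
GCD = 15
Simplified = 8:3
Time ratio (same distance) = 3:8
Speed ratio = 8:3

8:3


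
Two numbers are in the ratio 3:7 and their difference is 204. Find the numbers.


Let A = 3k, B = 7k.
7k - 3k = 204
4k = 204 → k = 204/4 = 51
A = 3×51 = 153, B = 7×51 = 357
= A = 153, B = 357

A = 153, B = 357


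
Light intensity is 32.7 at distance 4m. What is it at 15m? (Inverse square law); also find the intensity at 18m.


I₁d₁² = I₂d₂²
I at 15m = 32.7 × (4/15)² = 32.7 × 16/225 = 523.2/225 ≈ 2.3253
I at 18m = 32.7 × (4/18)² = 32.7 × 16/324 = 523.2/324 ≈ 1.6148
= 2.3253 and 1.6148

2.3253 and 1.6148


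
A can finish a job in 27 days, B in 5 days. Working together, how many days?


Rate of A = 1/27 per day
Rate of B = 1/5 per day
Combined rate = 1/27 + 1/5 = 32/135 ≈ 0.2370 per day
Days = 1 / combined rate = 135/32
≈ 4.22 days

4.22 days


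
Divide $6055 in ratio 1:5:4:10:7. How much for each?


Total parts = 1 + 5 + 4 + 10 + 7 = 27
Part 1: 6055 × 1/27 = 224.26
Part 2: 6055 × 5/27 = 1121.30
Part 3: 6055 × 4/27 = 897.04
Part 4: 6055 × 10/27 = 2242.59
Part 5: 6055 × 7/27 = 1569.81
= Part 1: $224.26, Part 2: $1121.30, Part 3: $897.04, Part 4: $2242.59, Part 5: $1569.81

Part 1: $224.26, Part 2: $1121.30, Part 3: $897.04, Part 4: $2242.59, Part 5: $1569.81


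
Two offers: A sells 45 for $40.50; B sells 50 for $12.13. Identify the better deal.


Deal A: $40.50/45 = $0.9000/unit
Deal B: $12.13/50 = $0.2426/unit
B is cheaper per unit
= Deal B

Deal B


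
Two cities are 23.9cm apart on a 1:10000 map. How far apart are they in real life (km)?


Real distance = map distance × scale
= 23.9cm × 10000
= 239000 cm = 2390.0 m
= 2.390 km

2.390 km


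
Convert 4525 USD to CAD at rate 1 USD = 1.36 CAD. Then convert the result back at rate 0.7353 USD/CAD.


Amount × rate = 4525 × 1.36 = 6154.00 CAD
Round-trip: 6154.00 × 0.7353 = 4525.04 USD
= 6154.00 CAD, then 4525.04 USD

6154.00 CAD, then 4525.04 USD


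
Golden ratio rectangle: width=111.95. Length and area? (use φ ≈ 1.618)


φ = (1 + √5) / 2 ≈ 1.618
Length = width × φ = 111.95 × 1.618 = 181.1351
≈ 181.14
Area = width × length = 111.95 × 181.1351 = 20278.074445 ≈ 20278.07
= Length: 181.14, Area: 20278.07

Length: 181.14, Area: 20278.07


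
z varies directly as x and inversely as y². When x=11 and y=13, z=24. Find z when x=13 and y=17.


z = k·x/y²
Solve for k using the known point: k = z·y²/x = 24×169/11 = 4056/11 ≈ 368.7273
Now evaluate at x=13, y=17:
z = k × 13 / 289 = (4056 × 13) / (11 × 289) = 52728/3179
≈ 16.5863

16.5863


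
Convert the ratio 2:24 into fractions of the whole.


Total parts = 2 + 24 = 26
First part: 2/26 = 1/13
Second part: 24/26 = 12/13
= 1/13 and 12/13

1/13 and 12/13


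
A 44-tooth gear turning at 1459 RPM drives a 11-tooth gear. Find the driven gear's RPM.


Gear ratio = 44:11 = 4:1
RPM_B = RPM_A × (teeth_A / teeth_B)
= 1459 × (44/11)
= 5836.0 RPM

5836.0 RPM


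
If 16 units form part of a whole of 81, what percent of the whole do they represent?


Percentage = (part / whole) × 100
= (16 / 81) × 100
≈ 19.75%

19.75%


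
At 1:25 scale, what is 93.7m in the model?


Model size = real / scale
= 93.7 / 25
= 3.7480 m

3.7480 m


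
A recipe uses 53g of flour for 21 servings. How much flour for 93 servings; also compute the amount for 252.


Direct proportion: y/x = constant
k = 53/21 ≈ 2.5238
y at x=93: k × 93 = 53 × 93 / 21 = 4929/21 ≈ 234.71
y at x=252: k × 252 = 53 × 252 / 21 = 13356/21 = 636.00
= 234.71 and 636.00

234.71 and 636.00


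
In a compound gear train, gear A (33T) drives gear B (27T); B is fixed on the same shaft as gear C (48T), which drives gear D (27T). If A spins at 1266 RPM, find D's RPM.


Stage 1: RPM_B = RPM_A × t_A/t_B = 1266 × 33/27 = 41778/27 ≈ 1547.33
B and C share a shaft → RPM_C = RPM_B
Stage 2: RPM_D = RPM_C × t_C/t_D = RPM_A × (t_A×t_C)/(t_B×t_D)
Overall ratio = (33×48)/(27×27) = 1584/729
RPM_D = 1266 × 1584/729 = 2005344/729
≈ 2750.81 RPM

2750.81 RPM


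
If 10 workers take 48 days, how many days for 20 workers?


Inverse proportion: x × y = constant
k = 10 × 48 = 480
y₂ = k / 20 = 480 / 20
= 24.00

24.00


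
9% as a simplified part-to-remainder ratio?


9% means 9 parts out of 100; remainder = 91
Part : remainder = 9:91
GCD = 1
= 9:91

9:91


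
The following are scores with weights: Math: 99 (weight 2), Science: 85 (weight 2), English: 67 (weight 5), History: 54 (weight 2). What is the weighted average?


Numerator = 99×2 + 85×2 + 67×5 + 54×2
= 198 + 170 + 335 + 108
= 811
Total weight = 11
Weighted avg = 811/11
= 73.73

73.73


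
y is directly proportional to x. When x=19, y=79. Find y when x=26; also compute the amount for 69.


Direct proportion: y/x = constant
k = 79/19 ≈ 4.1579
y at x=26: k × 26 = 79 × 26 / 19 = 2054/19 ≈ 108.11
y at x=69: k × 69 = 79 × 69 / 19 = 5451/19 ≈ 286.89
= 108.11 and 286.89

108.11 and 286.89


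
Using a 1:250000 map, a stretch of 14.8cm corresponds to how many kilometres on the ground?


Real distance = map distance × scale
= 14.8cm × 250000
= 3700000 cm = 37000.0 m
= 37.000 km

37.000 km


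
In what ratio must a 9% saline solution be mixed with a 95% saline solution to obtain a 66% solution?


Let x parts of 9% mix with y parts of 95%.
9x + 95y = 66(x + y)
9x + 95y = 66x + 66y
x(9 - 66) = y(66 - 95)
x/y = (95 - 66)/(66 - 9) = 29/57
Simplify: 29:57
= 29:57

29:57


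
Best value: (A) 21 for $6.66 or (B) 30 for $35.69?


Deal A: $6.66/21 = $0.3171/unit
Deal B: $35.69/30 = $1.1897/unit
A is cheaper per unit
= Deal A

Deal A


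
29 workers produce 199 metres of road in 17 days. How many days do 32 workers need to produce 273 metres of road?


Days ∝ work / workers, so d₂ = d₁ × (m₁/m₂) × (w₂/w₁)
Workers factor (inverse): 29/32 ≈ 0.9063
Work factor (direct): 273/199 ≈ 1.3719
d₂ = 17 × 29/32 × 273/199 = (17 × 29 × 273) / (32 × 199) = 134589/6368
≈ 21.14 days

21.14 days


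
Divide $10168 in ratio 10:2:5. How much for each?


Total parts = 10 + 2 + 5 = 17
Part 1: 10168 × 10/17 = 5981.18
Part 2: 10168 × 2/17 = 1196.24
Part 3: 10168 × 5/17 = 2990.59
= Part 1: $5981.18, Part 2: $1196.24, Part 3: $2990.59

Part 1: $5981.18, Part 2: $1196.24, Part 3: $2990.59


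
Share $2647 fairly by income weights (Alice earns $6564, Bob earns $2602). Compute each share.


Total income = 6564 + 2602 = $9166
Alice: $2647 × 6564/9166 = $1895.58
Bob: $2647 × 2602/9166 = $751.42
= Alice: $1895.58, Bob: $751.42

Alice: $1895.58, Bob: $751.42


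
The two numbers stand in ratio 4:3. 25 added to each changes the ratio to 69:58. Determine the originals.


Let A = 4k, B = 3k.
(4k + 25) / (3k + 25) = 69/58
Cross-multiply: 58(4k + 25) = 69(3k + 25)
232k + 1450 = 207k + 1725
232k - 207k = 1725 - 1450
25k = 275
k = 275/25 = 11
A = 4×11 = 44, B = 3×11 = 33
= A = 44, B = 33

A = 44, B = 33


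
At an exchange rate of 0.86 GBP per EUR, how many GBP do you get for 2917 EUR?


Amount × rate = 2917 × 0.86
= 2508.62 GBP

2508.62 GBP


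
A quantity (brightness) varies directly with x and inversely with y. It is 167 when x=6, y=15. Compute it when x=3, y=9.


z = k·x/y
Solve for k using the known point: k = z·y/x = 167×15/6 = 2505/6 = 417.5000
Now evaluate at x=3, y=9:
z = k × 3 / 9 = (2505 × 3) / (6 × 9) = 7515/54
≈ 139.1667

139.1667


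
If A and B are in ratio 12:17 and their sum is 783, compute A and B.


Let A = 12k, B = 17k.
12k + 17k = 783
29k = 783 → k = 783/29 = 27
A = 12×27 = 324, B = 17×27 = 459
= A = 324, B = 459

A = 324, B = 459


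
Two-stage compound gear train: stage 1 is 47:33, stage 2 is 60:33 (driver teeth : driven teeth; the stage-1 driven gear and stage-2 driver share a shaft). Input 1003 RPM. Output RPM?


Stage 1: RPM_B = RPM_A × t_A/t_B = 1003 × 47/33 = 47141/33 ≈ 1428.52
B and C share a shaft → RPM_C = RPM_B
Stage 2: RPM_D = RPM_C × t_C/t_D = RPM_A × (t_A×t_C)/(t_B×t_D)
Overall ratio = (47×60)/(33×33) = 2820/1089
RPM_D = 1003 × 2820/1089 = 2828460/1089
≈ 2597.30 RPM

2597.30 RPM


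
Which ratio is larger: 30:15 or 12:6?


30/15 = 2.0000
12/6 = 2.0000
They are equal
= equal

equal


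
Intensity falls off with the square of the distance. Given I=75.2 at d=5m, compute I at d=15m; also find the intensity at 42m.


I₁d₁² = I₂d₂²
I at 15m = 75.2 × (5/15)² = 75.2 × 25/225 = 1880/225 ≈ 8.3556
I at 42m = 75.2 × (5/42)² = 75.2 × 25/1764 = 1880/1764 ≈ 1.0658
= 8.3556 and 1.0658

8.3556 and 1.0658


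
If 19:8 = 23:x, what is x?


Cross multiply: 19 × x = 8 × 23
19x = 184
x = 184 / 19
= 9.68

9.68


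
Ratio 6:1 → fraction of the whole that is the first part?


Total parts = 6 + 1 = 7
First part: 6/7 = 6/7
= 6/7

6/7


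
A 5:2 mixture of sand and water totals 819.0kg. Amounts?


Total parts = 5 + 2 = 7
sand: 819.0 × 5/7 = 585.0kg
water: 819.0 × 2/7 = 234.0kg
= 585.0kg and 234.0kg

585.0kg and 234.0kg


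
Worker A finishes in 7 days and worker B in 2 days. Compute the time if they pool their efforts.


Rate of A = 1/7 per day
Rate of B = 1/2 per day
Combined rate = 1/7 + 1/2 = 9/14 ≈ 0.6429 per day
Days = 1 / combined rate = 14/9
≈ 1.56 days

1.56 days


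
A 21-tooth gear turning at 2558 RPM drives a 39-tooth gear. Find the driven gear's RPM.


Gear ratio = 21:39 = 7:13
RPM_B = RPM_A × (teeth_A / teeth_B)
= 2558 × (21/39)
= 1377.4 RPM

1377.4 RPM


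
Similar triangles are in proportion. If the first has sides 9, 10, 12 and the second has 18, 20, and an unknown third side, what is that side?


Scale factor = 18/9 = 2
Missing side = 12 × 2
= 24.0

24.0


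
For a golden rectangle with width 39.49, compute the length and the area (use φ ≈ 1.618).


φ = (1 + √5) / 2 ≈ 1.618
Length = width × φ = 39.49 × 1.618 = 63.89482
≈ 63.89
Area = width × length = 39.49 × 63.89482 = 2523.2064418 ≈ 2523.21
= Length: 63.89, Area: 2523.21

Length: 63.89, Area: 2523.21


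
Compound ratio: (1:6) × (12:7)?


Compound ratio = (1×12) : (6×7)
= 12:42
GCD = 6
= 2:7

2:7


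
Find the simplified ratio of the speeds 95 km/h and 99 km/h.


Ratio = 95:99
GCD = 1
Simplified = 95:99
Time ratio (same distance) = 99:95
Speed ratio = 95:99

95:99


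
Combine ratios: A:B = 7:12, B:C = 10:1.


Match B: multiply A:B by 10 → 70:120
Multiply B:C by 12 → 120:12
Combined: 70:120:12
GCD = 2
= 35:60:6

35:60:6


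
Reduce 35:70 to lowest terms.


GCD(35, 70) = 35
35/35 : 70/35
= 1:2

1:2


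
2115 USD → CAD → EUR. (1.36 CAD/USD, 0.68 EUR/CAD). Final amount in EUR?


Step 1: 2115 USD × 1.36 = 2876.40 CAD
Step 2: 2876.40 CAD × 0.68 = 1955.95 EUR
Implied rate USD→EUR = 1.36 × 0.68 = 0.9248
= 1955.95 EUR

1955.95 EUR


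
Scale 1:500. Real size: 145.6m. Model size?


Model size = real / scale
= 145.6 / 500
= 0.2912 m

0.2912 m


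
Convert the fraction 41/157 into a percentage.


Percentage = (part / whole) × 100
= (41 / 157) × 100
≈ 26.11%

26.11%


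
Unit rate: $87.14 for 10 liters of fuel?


Unit rate = total / quantity
= 87.14 / 10
= $8.71 per unit

$8.71 per unit


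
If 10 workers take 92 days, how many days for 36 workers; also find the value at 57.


Inverse proportion: x × y = constant
k = 10 × 92 = 920
At x=36: k/36 = 25.56
At x=57: k/57 = 16.14
= 25.56 and 16.14

25.56 and 16.14


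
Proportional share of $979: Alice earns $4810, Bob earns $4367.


Total income = 4810 + 4367 = $9177
Alice: $979 × 4810/9177 = $513.13
Bob: $979 × 4367/9177 = $465.87
= Alice: $513.13, Bob: $465.87

Alice: $513.13, Bob: $465.87


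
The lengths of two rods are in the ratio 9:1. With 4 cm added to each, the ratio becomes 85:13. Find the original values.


Let A = 9k, B = 1k.
(9k + 4) / (1k + 4) = 85/13
Cross-multiply: 13(9k + 4) = 85(1k + 4)
117k + 52 = 85k + 340
117k - 85k = 340 - 52
32k = 288
k = 288/32 = 9
A = 9×9 = 81, B = 1×9 = 9
= A = 81, B = 9

A = 81, B = 9


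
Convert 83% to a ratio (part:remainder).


83% means 83 parts out of 100; remainder = 17
Part : remainder = 83:17
GCD = 1
= 83:17

83:17


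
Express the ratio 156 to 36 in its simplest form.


GCD(156, 36) = 12
156/12 : 36/12
= 13:3

13:3


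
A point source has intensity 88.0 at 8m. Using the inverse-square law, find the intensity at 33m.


I₁d₁² = I₂d₂²
I₂ = I₁ × (d₁/d₂)²
= 88.0 × (8/33)²
= 88.0 × 64/1089
= 5632/1089
≈ 5.1717

5.1717
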